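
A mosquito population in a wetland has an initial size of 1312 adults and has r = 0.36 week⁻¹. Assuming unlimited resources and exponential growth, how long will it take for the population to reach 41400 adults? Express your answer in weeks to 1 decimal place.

9.6 weeks

Set N₀·e^(rt) = 41400: e^(0.36·t) = 41400/1312 = 31.555.
0.36·t = ln(31.555) = 3.4517, so t = 3.4517/0.36 = 9.5881.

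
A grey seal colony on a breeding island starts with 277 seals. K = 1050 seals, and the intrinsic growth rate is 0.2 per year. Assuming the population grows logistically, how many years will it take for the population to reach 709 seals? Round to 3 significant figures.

A = (K − N₀)/N₀ = (1050 − 277)/277 = 2.7906.
Solve 1050/(1 + 2.7906·e^(−0.2t)) = 709: 1 + 2.7906·e^(−0.2t) = 1.481, so e^(−0.2t) = 0.172349.
−0.2·t = ln(0.172349) = -1.7582, so t = 1.7582/0.2 = 8.7912.

8.79 years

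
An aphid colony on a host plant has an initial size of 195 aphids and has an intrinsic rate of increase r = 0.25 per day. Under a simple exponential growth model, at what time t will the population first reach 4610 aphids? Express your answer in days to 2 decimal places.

Set N₀·e^(rt) = 4610: e^(0.25·t) = 4610/195 = 23.641.
0.25·t = ln(23.641) = 3.163, so t = 3.163/0.25 = 12.652.

12.65 days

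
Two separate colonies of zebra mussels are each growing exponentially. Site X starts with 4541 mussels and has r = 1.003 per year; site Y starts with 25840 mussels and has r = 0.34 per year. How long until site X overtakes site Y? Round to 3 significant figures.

2.62 years

Set 4541·e^(1.003t) = 25840·e^(0.34t).
e^((1.003 − 0.34)t) = 25840/4541 → e^(0.663·t) = 5.6904.
0.663·t = ln(5.6904) = 1.7388, so t = 1.7388/0.663 = 2.6226.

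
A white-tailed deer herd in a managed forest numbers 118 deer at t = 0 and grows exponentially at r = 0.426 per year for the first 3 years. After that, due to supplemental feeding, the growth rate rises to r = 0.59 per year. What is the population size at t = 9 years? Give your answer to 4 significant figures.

Phase 1: N(3) = 118·e^(0.426×3) = 118·e^1.278 = 423.556.
Phase 2 runs for 9 − 3 = 6 years at r = 0.59.
N(9) = 423.556·e^(0.59×6) = 423.556·e^3.54 = 14598.7.

14600 deer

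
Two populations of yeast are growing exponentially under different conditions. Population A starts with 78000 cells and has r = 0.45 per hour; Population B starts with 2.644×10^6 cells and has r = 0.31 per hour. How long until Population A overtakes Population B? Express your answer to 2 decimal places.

Set 78000·e^(0.45t) = 2.644×10^6·e^(0.31t).
e^((0.45 − 0.31)t) = 2.644×10^6/78000 → e^(0.14·t) = 33.897.
0.14·t = ln(33.897) = 3.5233, so t = 3.5233/0.14 = 25.167.

25.17 hours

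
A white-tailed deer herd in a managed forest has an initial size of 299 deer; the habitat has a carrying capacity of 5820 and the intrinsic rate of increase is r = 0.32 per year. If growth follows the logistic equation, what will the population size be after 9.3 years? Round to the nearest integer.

2997 deer

A = (K − N₀)/N₀ = (5820 − 299)/299 = 18.465.
N(t) = K/(1 + A·e^(−rt)) = 5820/(1 + 18.465×e^(−0.32×9.3)).
e^(−2.976) = 0.050996; denominator = 1 + 18.465×0.050996 = 1.9416.
N = 5820/1.9416 = 2997.46.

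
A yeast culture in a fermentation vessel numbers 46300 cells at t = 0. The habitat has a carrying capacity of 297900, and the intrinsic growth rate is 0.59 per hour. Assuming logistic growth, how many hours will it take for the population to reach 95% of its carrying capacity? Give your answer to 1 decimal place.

7.9 hours

A = (K − N₀)/N₀ = (297900 − 46300)/46300 = 5.4341.
Solve 297900/(1 + 5.4341·e^(−0.59t)) = 283005: 1 + 5.4341·e^(−0.59t) = 1.0526, so e^(−0.59t) = 0.00968538.
−0.59·t = ln(0.00968538) = -4.6371, so t = 4.6371/0.59 = 7.8596.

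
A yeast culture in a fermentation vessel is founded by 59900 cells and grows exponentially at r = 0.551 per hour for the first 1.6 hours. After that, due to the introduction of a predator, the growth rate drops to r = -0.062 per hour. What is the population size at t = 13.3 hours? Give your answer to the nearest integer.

70027 cells

Phase 1: N(1.6) = 59900·e^(0.551×1.6) = 59900·e^0.8816 = 144644.
Phase 2 runs for 13.3 − 1.6 = 11.7 hours at r = -0.062.
N(13.3) = 144644·e^(-0.062×11.7) = 144644·e^-0.7254 = 70026.7.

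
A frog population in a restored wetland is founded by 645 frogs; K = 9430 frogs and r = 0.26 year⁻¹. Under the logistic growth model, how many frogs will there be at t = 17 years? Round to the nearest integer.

8102 frogs

A = (K − N₀)/N₀ = (9430 − 645)/645 = 13.62.
N(t) = K/(1 + A·e^(−rt)) = 9430/(1 + 13.62×e^(−0.26×17)).
e^(−4.42) = 0.012034; denominator = 1 + 13.62×0.012034 = 1.1639.
N = 9430/1.1639 = 8102.01.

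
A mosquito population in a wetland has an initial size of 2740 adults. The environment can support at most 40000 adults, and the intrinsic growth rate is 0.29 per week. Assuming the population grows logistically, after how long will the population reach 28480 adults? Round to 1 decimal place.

12.1 weeks

A = (K − N₀)/N₀ = (40000 − 2740)/2740 = 13.599.
Solve 40000/(1 + 13.599·e^(−0.29t)) = 28480: 1 + 13.599·e^(−0.29t) = 1.4045, so e^(−0.29t) = 0.0297454.
−0.29·t = ln(0.0297454) = -3.5151, so t = 3.5151/0.29 = 12.121.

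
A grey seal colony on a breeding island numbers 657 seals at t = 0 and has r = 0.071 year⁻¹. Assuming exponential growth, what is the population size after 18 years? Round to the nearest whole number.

N(t) = N₀·e^(rt) = 657 × e^(0.071×18) = 657 × e^1.278.
e^1.278 ≈ 3.5895, so N ≈ 657 × 3.5895 = 2358.27.

2358 seals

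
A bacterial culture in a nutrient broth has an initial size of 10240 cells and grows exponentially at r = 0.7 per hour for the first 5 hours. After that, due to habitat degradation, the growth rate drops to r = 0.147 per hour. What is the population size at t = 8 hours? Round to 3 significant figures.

Phase 1: N(5) = 10240·e^(0.7×5) = 10240·e^3.5 = 339102.
Phase 2 runs for 8 − 5 = 3 hours at r = 0.147.
N(8) = 339102·e^(0.147×3) = 339102·e^0.441 = 527053.

527000 cells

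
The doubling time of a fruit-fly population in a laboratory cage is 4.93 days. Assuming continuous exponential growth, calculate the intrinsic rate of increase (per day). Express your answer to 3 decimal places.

0.141 per day

r = ln(2)/t_d = 0.6931/4.93 = 0.1406.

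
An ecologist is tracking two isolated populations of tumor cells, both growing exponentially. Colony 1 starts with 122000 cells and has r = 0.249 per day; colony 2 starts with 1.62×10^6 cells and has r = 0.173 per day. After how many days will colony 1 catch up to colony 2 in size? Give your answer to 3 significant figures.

Set 122000·e^(0.249t) = 1.62×10^6·e^(0.173t).
e^((0.249 − 0.173)t) = 1.62×10^6/122000 → e^(0.076·t) = 13.279.
0.076·t = ln(13.279) = 2.5862, so t = 2.5862/0.076 = 34.028.

34.0 days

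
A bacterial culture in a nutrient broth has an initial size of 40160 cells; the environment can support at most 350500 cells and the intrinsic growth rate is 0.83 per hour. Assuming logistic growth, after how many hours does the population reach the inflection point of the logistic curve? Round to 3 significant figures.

2.46 hours

Logistic growth is fastest at N = K/2 = 175250.
A = (K − N₀)/N₀ = 7.7276. Set K/(1 + A·e^(−rt)) = K/2 → A·e^(−rt) = 1.
e^(−0.83t) = 1/7.7276 = 0.129406, so t = ln(7.7276)/0.83 = 2.0448/0.83 = 2.4636.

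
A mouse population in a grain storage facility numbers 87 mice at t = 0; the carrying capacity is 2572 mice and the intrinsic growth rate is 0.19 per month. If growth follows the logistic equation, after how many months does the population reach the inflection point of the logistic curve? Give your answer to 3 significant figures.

17.6 months

Logistic growth is fastest at N = K/2 = 1286.
A = (K − N₀)/N₀ = 28.563. Set K/(1 + A·e^(−rt)) = K/2 → A·e^(−rt) = 1.
e^(−0.19t) = 1/28.563 = 0.0350101, so t = ln(28.563)/0.19 = 3.3521/0.19 = 17.643.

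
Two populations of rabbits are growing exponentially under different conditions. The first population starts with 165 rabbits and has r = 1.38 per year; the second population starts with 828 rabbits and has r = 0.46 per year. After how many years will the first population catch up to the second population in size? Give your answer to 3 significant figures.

1.75 years

Set 165·e^(1.38t) = 828·e^(0.46t).
e^((1.38 − 0.46)t) = 828/165 → e^(0.92·t) = 5.0182.
0.92·t = ln(5.0182) = 1.6131, so t = 1.6131/0.92 = 1.7533.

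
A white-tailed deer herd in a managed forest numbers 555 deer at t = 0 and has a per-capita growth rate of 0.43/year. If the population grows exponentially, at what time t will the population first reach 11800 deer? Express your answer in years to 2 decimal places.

Set N₀·e^(rt) = 11800: e^(0.43·t) = 11800/555 = 21.261.
0.43·t = ln(21.261) = 3.0569, so t = 3.0569/0.43 = 7.109.

7.11 years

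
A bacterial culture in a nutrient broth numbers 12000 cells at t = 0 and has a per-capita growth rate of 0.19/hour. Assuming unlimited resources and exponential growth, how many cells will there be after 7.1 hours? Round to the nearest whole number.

46243 cells

N(t) = N₀·e^(rt) = 12000 × e^(0.19×7.1) = 12000 × e^1.349.
e^1.349 ≈ 3.8536, so N ≈ 12000 × 3.8536 = 46242.8.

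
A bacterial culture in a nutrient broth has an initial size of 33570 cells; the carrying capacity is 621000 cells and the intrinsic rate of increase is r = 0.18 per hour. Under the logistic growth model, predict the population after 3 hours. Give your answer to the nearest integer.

A = (K − N₀)/N₀ = (621000 − 33570)/33570 = 17.499.
N(t) = K/(1 + A·e^(−rt)) = 621000/(1 + 17.499×e^(−0.18×3)).
e^(−0.54) = 0.58275; denominator = 1 + 17.499×0.58275 = 11.197.
N = 621000/11.197 = 55459.7.

55460 cells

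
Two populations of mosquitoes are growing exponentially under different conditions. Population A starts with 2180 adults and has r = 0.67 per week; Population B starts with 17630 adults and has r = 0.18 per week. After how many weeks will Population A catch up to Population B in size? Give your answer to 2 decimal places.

4.27 weeks

Set 2180·e^(0.67t) = 17630·e^(0.18t).
e^((0.67 − 0.18)t) = 17630/2180 → e^(0.49·t) = 8.0872.
0.49·t = ln(8.0872) = 2.0903, so t = 2.0903/0.49 = 4.2659.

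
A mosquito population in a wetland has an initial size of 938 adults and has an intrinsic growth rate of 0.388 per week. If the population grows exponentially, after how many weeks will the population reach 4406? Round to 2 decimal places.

3.99 weeks

Set N₀·e^(rt) = 4406: e^(0.388·t) = 4406/938 = 4.6972.
0.388·t = ln(4.6972) = 1.547, so t = 1.547/0.388 = 3.987.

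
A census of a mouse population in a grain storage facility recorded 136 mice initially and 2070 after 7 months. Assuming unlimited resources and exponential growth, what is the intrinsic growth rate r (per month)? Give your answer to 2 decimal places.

0.39 per month

From N(t) = N₀·e^(rt): e^(r·7) = 2070/136 = 15.221.
r·7 = ln(15.221) = 2.7226, so r = 2.7226/7 = 0.38895.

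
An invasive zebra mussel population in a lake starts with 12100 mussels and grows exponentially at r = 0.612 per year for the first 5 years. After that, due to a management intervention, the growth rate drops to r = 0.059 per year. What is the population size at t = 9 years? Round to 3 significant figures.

327000 mussels

Phase 1: N(5) = 12100·e^(0.612×5) = 12100·e^3.06 = 258063.
Phase 2 runs for 9 − 5 = 4 years at r = 0.059.
N(9) = 258063·e^(0.059×4) = 258063·e^0.236 = 326753.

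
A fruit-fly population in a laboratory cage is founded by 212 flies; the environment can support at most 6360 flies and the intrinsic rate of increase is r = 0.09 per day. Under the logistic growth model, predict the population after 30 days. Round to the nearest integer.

2157 flies

A = (K − N₀)/N₀ = (6360 − 212)/212 = 29.
N(t) = K/(1 + A·e^(−rt)) = 6360/(1 + 29×e^(−0.09×30)).
e^(−2.7) = 0.067206; denominator = 1 + 29×0.067206 = 2.949.
N = 6360/2.949 = 2156.69.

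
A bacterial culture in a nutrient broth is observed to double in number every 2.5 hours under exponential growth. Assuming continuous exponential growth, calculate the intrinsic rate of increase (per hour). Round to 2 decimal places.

0.28 per hour

r = ln(2)/t_d = 0.6931/2.5 = 0.27726.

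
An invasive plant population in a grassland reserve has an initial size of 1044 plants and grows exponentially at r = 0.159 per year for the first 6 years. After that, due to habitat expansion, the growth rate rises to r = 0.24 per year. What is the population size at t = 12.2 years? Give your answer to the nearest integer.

12002 plants

Phase 1: N(6) = 1044·e^(0.159×6) = 1044·e^0.954 = 2710.3.
Phase 2 runs for 12.2 − 6 = 6.2 years at r = 0.24.
N(12.2) = 2710.3·e^(0.24×6.2) = 2710.3·e^1.488 = 12001.8.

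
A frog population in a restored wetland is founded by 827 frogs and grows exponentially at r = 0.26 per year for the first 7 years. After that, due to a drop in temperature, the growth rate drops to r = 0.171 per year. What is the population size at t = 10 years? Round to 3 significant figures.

Phase 1: N(7) = 827·e^(0.26×7) = 827·e^1.82 = 5104.13.
Phase 2 runs for 10 − 7 = 3 years at r = 0.171.
N(10) = 5104.13·e^(0.171×3) = 5104.13·e^0.513 = 8525.4.

8530 frogs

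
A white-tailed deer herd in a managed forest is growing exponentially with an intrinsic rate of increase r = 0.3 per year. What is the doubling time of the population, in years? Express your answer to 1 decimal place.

2.3 years

Doubling time t_d = ln(2)/r = 0.6931/0.3 = 2.3105.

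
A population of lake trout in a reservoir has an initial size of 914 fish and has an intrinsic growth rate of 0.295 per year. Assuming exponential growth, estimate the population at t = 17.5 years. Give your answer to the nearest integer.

N(t) = N₀·e^(rt) = 914 × e^(0.295×17.5) = 914 × e^5.162.
e^5.162 ≈ 174.6, so N ≈ 914 × 174.6 = 159585.

159585 fish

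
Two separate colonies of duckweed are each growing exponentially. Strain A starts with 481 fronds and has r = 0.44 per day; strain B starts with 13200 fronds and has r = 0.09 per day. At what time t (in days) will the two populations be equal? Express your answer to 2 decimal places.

9.46 days

Set 481·e^(0.44t) = 13200·e^(0.09t).
e^((0.44 − 0.09)t) = 13200/481 → e^(0.35·t) = 27.443.
0.35·t = ln(27.443) = 3.3121, so t = 3.3121/0.35 = 9.4632.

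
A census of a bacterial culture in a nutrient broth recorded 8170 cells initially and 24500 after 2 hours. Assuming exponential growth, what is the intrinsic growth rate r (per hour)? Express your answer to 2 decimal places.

0.55 per hour

From N(t) = N₀·e^(rt): e^(r·2) = 24500/8170 = 2.9988.
r·2 = ln(2.9988) = 1.0982, so r = 1.0982/2 = 0.5491.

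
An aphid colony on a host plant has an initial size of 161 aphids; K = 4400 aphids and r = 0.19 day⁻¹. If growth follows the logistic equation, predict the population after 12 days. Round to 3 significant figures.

1190 aphids

A = (K − N₀)/N₀ = (4400 − 161)/161 = 26.329.
N(t) = K/(1 + A·e^(−rt)) = 4400/(1 + 26.329×e^(−0.19×12)).
e^(−2.28) = 0.10228; denominator = 1 + 26.329×0.10228 = 3.6931.
N = 4400/3.6931 = 1191.42.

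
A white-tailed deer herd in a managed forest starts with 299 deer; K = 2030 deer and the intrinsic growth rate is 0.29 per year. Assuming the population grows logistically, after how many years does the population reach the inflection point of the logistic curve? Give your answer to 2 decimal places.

6.06 years

Logistic growth is fastest at N = K/2 = 1015.
A = (K − N₀)/N₀ = 5.7893. Set K/(1 + A·e^(−rt)) = K/2 → A·e^(−rt) = 1.
e^(−0.29t) = 1/5.7893 = 0.172733, so t = ln(5.7893)/0.29 = 1.756/0.29 = 6.0552.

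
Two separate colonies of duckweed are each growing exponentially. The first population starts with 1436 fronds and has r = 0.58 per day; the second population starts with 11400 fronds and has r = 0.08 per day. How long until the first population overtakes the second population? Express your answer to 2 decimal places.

Set 1436·e^(0.58t) = 11400·e^(0.08t).
e^((0.58 − 0.08)t) = 11400/1436 → e^(0.5·t) = 7.9387.
0.5·t = ln(7.9387) = 2.0718, so t = 2.0718/0.5 = 4.1435.

4.14 days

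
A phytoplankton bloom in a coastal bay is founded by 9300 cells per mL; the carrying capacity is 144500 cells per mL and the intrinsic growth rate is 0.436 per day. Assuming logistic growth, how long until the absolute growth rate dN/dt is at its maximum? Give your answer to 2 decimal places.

Logistic growth is fastest at N = K/2 = 72250.
A = (K − N₀)/N₀ = 14.538. Set K/(1 + A·e^(−rt)) = K/2 → A·e^(−rt) = 1.
e^(−0.436t) = 1/14.538 = 0.068787, so t = ln(14.538)/0.436 = 2.6767/0.436 = 6.1393.

6.14 days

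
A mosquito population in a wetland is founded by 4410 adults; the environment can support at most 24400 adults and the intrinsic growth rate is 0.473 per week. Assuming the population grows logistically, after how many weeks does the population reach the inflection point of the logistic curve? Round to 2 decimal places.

Logistic growth is fastest at N = K/2 = 12200.
A = (K − N₀)/N₀ = 4.5329. Set K/(1 + A·e^(−rt)) = K/2 → A·e^(−rt) = 1.
e^(−0.473t) = 1/4.5329 = 0.22061, so t = ln(4.5329)/0.473 = 1.5114/0.473 = 3.1953.

3.20 weeks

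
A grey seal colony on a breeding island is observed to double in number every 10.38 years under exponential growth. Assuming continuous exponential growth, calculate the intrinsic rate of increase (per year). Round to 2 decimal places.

0.07 per year

r = ln(2)/t_d = 0.6931/10.38 = 0.066777.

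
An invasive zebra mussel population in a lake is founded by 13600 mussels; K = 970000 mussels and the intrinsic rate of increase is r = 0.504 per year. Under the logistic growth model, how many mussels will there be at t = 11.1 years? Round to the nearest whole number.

A = (K − N₀)/N₀ = (970000 − 13600)/13600 = 70.324.
N(t) = K/(1 + A·e^(−rt)) = 970000/(1 + 70.324×e^(−0.504×11.1)).
e^(−5.594) = 0.0037186; denominator = 1 + 70.324×0.0037186 = 1.2615.
N = 970000/1.2615 = 768922.

768922 mussels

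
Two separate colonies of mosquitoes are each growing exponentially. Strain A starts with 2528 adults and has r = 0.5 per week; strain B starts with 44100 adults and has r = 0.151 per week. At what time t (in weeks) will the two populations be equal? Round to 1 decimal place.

Set 2528·e^(0.5t) = 44100·e^(0.151t).
e^((0.5 − 0.151)t) = 44100/2528 → e^(0.349·t) = 17.445.
0.349·t = ln(17.445) = 2.859, so t = 2.859/0.349 = 8.1921.

8.2 weeks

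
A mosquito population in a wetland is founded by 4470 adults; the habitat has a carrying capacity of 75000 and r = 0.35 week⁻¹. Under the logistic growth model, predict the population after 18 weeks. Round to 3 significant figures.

A = (K − N₀)/N₀ = (75000 − 4470)/4470 = 15.779.
N(t) = K/(1 + A·e^(−rt)) = 75000/(1 + 15.779×e^(−0.35×18)).
e^(−6.3) = 0.0018363; denominator = 1 + 15.779×0.0018363 = 1.029.
N = 75000/1.029 = 72888.1.

72900 adults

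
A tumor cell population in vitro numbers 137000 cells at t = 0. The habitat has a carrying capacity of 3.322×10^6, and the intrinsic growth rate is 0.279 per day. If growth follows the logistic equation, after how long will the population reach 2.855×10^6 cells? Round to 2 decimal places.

17.77 days

A = (K − N₀)/N₀ = (3.322×10^6 − 137000)/137000 = 23.248.
Solve 3.322×10^6/(1 + 23.248·e^(−0.279t)) = 2.855×10^6: 1 + 23.248·e^(−0.279t) = 1.1636, so e^(−0.279t) = 0.00703594.
−0.279·t = ln(0.00703594) = -4.9567, so t = 4.9567/0.279 = 17.766.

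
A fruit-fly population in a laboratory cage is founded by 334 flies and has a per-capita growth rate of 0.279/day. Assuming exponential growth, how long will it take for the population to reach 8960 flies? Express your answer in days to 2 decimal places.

Set N₀·e^(rt) = 8960: e^(0.279·t) = 8960/334 = 26.826.
0.279·t = ln(26.826) = 3.2894, so t = 3.2894/0.279 = 11.79.

11.79 days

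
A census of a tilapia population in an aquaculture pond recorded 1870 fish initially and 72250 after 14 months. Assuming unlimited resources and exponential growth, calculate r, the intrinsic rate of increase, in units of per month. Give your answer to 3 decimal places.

0.261 per month

From N(t) = N₀·e^(rt): e^(r·14) = 72250/1870 = 38.636.
r·14 = ln(38.636) = 3.6542, so r = 3.6542/14 = 0.26101.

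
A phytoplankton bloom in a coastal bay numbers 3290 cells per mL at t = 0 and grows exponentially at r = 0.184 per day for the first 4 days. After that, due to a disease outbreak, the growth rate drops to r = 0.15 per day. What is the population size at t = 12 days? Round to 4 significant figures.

22800 cells per mL

Phase 1: N(4) = 3290·e^(0.184×4) = 3290·e^0.736 = 6868.1.
Phase 2 runs for 12 − 4 = 8 days at r = 0.15.
N(12) = 6868.1·e^(0.15×8) = 6868.1·e^1.2 = 22802.9.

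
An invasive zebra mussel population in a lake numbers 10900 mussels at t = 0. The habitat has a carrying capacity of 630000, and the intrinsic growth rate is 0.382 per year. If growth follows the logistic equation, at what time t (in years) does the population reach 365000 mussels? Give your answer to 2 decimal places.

11.41 years

A = (K − N₀)/N₀ = (630000 − 10900)/10900 = 56.798.
Solve 630000/(1 + 56.798·e^(−0.382t)) = 365000: 1 + 56.798·e^(−0.382t) = 1.726, so e^(−0.382t) = 0.0127826.
−0.382·t = ln(0.0127826) = -4.3597, so t = 4.3597/0.382 = 11.413.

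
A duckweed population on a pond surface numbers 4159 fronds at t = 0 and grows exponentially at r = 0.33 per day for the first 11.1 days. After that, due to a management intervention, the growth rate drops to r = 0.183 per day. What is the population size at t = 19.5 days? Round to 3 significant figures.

Phase 1: N(11.1) = 4159·e^(0.33×11.1) = 4159·e^3.663 = 162110.
Phase 2 runs for 19.5 − 11.1 = 8.4 days at r = 0.183.
N(19.5) = 162110·e^(0.183×8.4) = 162110·e^1.537 = 754062.

754000 fronds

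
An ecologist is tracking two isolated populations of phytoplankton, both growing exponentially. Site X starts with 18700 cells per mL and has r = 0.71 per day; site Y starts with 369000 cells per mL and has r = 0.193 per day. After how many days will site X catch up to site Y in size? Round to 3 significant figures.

Set 18700·e^(0.71t) = 369000·e^(0.193t).
e^((0.71 − 0.193)t) = 369000/18700 → e^(0.517·t) = 19.733.
0.517·t = ln(19.733) = 2.9823, so t = 2.9823/0.517 = 5.7684.

5.77 days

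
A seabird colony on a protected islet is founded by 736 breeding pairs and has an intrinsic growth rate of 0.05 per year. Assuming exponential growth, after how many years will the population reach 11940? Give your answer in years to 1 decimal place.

Set N₀·e^(rt) = 11940: e^(0.05·t) = 11940/736 = 16.223.
0.05·t = ln(16.223) = 2.7864, so t = 2.7864/0.05 = 55.728.

55.7 years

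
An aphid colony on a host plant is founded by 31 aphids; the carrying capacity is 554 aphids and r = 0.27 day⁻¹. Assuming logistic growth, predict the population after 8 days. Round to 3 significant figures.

188 aphids

A = (K − N₀)/N₀ = (554 − 31)/31 = 16.871.
N(t) = K/(1 + A·e^(−rt)) = 554/(1 + 16.871×e^(−0.27×8)).
e^(−2.16) = 0.11533; denominator = 1 + 16.871×0.11533 = 2.9456.
N = 554/2.9456 = 188.074.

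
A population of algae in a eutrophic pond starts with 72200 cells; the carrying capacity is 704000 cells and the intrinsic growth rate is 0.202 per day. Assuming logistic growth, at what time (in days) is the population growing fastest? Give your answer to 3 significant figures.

10.7 days

Logistic growth is fastest at N = K/2 = 352000.
A = (K − N₀)/N₀ = 8.7507. Set K/(1 + A·e^(−rt)) = K/2 → A·e^(−rt) = 1.
e^(−0.202t) = 1/8.7507 = 0.114277, so t = ln(8.7507)/0.202 = 2.1691/0.202 = 10.738.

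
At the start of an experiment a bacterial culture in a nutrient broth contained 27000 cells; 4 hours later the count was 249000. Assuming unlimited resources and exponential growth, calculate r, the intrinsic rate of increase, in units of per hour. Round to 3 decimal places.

From N(t) = N₀·e^(rt): e^(r·4) = 249000/27000 = 9.2222.
r·4 = ln(9.2222) = 2.2216, so r = 2.2216/4 = 0.5554.

0.555 per hour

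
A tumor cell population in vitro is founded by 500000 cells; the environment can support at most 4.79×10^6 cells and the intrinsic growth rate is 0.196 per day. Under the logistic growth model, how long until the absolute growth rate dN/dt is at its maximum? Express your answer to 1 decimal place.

Logistic growth is fastest at N = K/2 = 2.395×10^6.
A = (K − N₀)/N₀ = 8.58. Set K/(1 + A·e^(−rt)) = K/2 → A·e^(−rt) = 1.
e^(−0.196t) = 1/8.58 = 0.11655, so t = ln(8.58)/0.196 = 2.1494/0.196 = 10.966.

11.0 days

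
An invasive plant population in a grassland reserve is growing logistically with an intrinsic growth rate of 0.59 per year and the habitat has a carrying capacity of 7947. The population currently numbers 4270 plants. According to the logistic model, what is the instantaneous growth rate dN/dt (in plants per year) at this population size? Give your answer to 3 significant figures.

dN/dt = rN(1 − N/K) = 0.59 × 4270 × (1 − 4270/7947).
1 − 4270/7947 = 0.46269; dN/dt = 0.59 × 4270 × 0.46269 = 1165.7.

1170 plants per year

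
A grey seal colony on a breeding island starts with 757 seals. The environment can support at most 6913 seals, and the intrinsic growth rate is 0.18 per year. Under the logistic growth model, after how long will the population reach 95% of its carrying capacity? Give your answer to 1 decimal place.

A = (K − N₀)/N₀ = (6913 − 757)/757 = 8.1321.
Solve 6913/(1 + 8.1321·e^(−0.18t)) = 6567.35: 1 + 8.1321·e^(−0.18t) = 1.0526, so e^(−0.18t) = 0.00647208.
−0.18·t = ln(0.00647208) = -5.0403, so t = 5.0403/0.18 = 28.001.

28.0 years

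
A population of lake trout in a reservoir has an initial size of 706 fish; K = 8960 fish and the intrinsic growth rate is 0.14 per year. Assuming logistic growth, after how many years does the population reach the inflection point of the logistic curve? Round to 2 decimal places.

17.56 years

Logistic growth is fastest at N = K/2 = 4480.
A = (K − N₀)/N₀ = 11.691. Set K/(1 + A·e^(−rt)) = K/2 → A·e^(−rt) = 1.
e^(−0.14t) = 1/11.691 = 0.0855343, so t = ln(11.691)/0.14 = 2.4588/0.14 = 17.563.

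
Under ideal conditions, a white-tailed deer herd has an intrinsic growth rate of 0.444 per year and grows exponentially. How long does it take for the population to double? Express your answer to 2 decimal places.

Doubling time t_d = ln(2)/r = 0.6931/0.444 = 1.5611.

1.56 years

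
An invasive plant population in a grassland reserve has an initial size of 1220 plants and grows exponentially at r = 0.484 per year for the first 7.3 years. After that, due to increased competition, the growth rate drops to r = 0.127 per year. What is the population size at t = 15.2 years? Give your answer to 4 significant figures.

Phase 1: N(7.3) = 1220·e^(0.484×7.3) = 1220·e^3.533 = 41764.7.
Phase 2 runs for 15.2 − 7.3 = 7.9 years at r = 0.127.
N(15.2) = 41764.7·e^(0.127×7.9) = 41764.7·e^1.003 = 113903.

113900 plants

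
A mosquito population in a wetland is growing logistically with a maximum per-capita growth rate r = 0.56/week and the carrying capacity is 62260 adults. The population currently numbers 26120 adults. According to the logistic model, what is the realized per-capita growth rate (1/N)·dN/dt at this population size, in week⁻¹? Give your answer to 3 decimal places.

(1/N)·dN/dt = r(1 − N/K) = 0.56 × (1 − 26120/62260).
= 0.56 × 0.58047 = 0.32506.

0.325 per week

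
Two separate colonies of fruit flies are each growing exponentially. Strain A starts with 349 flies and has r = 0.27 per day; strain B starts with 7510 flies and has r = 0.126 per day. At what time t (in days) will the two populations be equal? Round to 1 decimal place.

Set 349·e^(0.27t) = 7510·e^(0.126t).
e^((0.27 − 0.126)t) = 7510/349 → e^(0.144·t) = 21.519.
0.144·t = ln(21.519) = 3.0689, so t = 3.0689/0.144 = 21.312.

21.3 days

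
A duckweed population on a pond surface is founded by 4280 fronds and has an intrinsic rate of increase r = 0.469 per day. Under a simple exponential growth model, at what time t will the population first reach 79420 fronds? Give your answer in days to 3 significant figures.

Set N₀·e^(rt) = 79420: e^(0.469·t) = 79420/4280 = 18.556.
0.469·t = ln(18.556) = 2.9208, so t = 2.9208/0.469 = 6.2277.

6.23 days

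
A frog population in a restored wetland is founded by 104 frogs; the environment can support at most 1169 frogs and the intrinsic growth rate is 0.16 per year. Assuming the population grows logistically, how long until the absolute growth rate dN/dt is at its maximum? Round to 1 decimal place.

Logistic growth is fastest at N = K/2 = 584.5.
A = (K − N₀)/N₀ = 10.24. Set K/(1 + A·e^(−rt)) = K/2 → A·e^(−rt) = 1.
e^(−0.16t) = 1/10.24 = 0.0976526, so t = ln(10.24)/0.16 = 2.3263/0.16 = 14.54.

14.5 years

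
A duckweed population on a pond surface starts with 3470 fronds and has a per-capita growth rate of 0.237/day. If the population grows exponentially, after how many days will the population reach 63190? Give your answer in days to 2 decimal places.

12.24 days

Set N₀·e^(rt) = 63190: e^(0.237·t) = 63190/3470 = 18.21.
0.237·t = ln(18.21) = 2.902, so t = 2.902/0.237 = 12.245.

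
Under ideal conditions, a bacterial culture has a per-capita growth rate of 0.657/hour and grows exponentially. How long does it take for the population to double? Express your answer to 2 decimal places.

1.06 hours

Doubling time t_d = ln(2)/r = 0.6931/0.657 = 1.055.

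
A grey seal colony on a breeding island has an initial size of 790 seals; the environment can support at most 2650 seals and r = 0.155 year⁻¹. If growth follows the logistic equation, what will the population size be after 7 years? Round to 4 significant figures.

A = (K − N₀)/N₀ = (2650 − 790)/790 = 2.3544.
N(t) = K/(1 + A·e^(−rt)) = 2650/(1 + 2.3544×e^(−0.155×7)).
e^(−1.085) = 0.3379; denominator = 1 + 2.3544×0.3379 = 1.7956.
N = 2650/1.7956 = 1475.86.

1476 seals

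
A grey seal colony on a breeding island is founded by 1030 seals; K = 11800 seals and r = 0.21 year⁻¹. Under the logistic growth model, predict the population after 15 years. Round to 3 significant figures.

8150 seals

A = (K − N₀)/N₀ = (11800 − 1030)/1030 = 10.456.
N(t) = K/(1 + A·e^(−rt)) = 11800/(1 + 10.456×e^(−0.21×15)).
e^(−3.15) = 0.042852; denominator = 1 + 10.456×0.042852 = 1.4481.
N = 11800/1.4481 = 8148.75.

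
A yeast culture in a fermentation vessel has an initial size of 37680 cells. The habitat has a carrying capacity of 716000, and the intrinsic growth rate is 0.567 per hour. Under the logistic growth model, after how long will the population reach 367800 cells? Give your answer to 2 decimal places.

A = (K − N₀)/N₀ = (716000 − 37680)/37680 = 18.002.
Solve 716000/(1 + 18.002·e^(−0.567t)) = 367800: 1 + 18.002·e^(−0.567t) = 1.9467, so e^(−0.567t) = 0.0525888.
−0.567·t = ln(0.0525888) = -2.9453, so t = 2.9453/0.567 = 5.1944.

5.19 hours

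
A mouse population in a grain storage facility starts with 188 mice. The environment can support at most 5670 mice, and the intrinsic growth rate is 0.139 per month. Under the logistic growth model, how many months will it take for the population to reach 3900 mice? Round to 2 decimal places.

29.95 months

A = (K − N₀)/N₀ = (5670 − 188)/188 = 29.16.
Solve 5670/(1 + 29.16·e^(−0.139t)) = 3900: 1 + 29.16·e^(−0.139t) = 1.4538, so e^(−0.139t) = 0.0155642.
−0.139·t = ln(0.0155642) = -4.1628, so t = 4.1628/0.139 = 29.948.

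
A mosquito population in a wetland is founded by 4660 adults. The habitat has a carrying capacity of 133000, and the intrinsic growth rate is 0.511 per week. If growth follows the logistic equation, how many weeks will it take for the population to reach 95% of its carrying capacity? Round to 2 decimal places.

12.25 weeks

A = (K − N₀)/N₀ = (133000 − 4660)/4660 = 27.541.
Solve 133000/(1 + 27.541·e^(−0.511t)) = 126350: 1 + 27.541·e^(−0.511t) = 1.0526, so e^(−0.511t) = 0.00191104.
−0.511·t = ln(0.00191104) = -6.2601, so t = 6.2601/0.511 = 12.251.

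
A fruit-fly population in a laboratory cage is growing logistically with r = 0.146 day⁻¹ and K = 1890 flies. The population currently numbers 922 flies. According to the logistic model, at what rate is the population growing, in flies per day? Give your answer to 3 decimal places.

dN/dt = rN(1 − N/K) = 0.146 × 922 × (1 − 922/1890).
1 − 922/1890 = 0.51217; dN/dt = 0.146 × 922 × 0.51217 = 68.944.

68.944 flies per day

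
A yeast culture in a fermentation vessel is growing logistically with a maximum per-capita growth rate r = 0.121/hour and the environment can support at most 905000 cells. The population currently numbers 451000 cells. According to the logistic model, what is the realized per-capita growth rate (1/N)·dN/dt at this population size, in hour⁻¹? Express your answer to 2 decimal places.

(1/N)·dN/dt = r(1 − N/K) = 0.121 × (1 − 451000/905000).
= 0.121 × 0.50166 = 0.060701.

0.06 per hour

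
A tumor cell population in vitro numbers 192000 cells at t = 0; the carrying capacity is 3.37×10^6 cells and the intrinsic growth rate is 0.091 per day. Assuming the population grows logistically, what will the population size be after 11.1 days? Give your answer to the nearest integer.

479512 cells

A = (K − N₀)/N₀ = (3.37×10^6 − 192000)/192000 = 16.552.
N(t) = K/(1 + A·e^(−rt)) = 3.37×10^6/(1 + 16.552×e^(−0.091×11.1)).
e^(−1.01) = 0.36418; denominator = 1 + 16.552×0.36418 = 7.028.
N = 3.37×10^6/7.028 = 479512.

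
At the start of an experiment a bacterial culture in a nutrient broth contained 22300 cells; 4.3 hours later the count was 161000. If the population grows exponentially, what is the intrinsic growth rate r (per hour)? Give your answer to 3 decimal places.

From N(t) = N₀·e^(rt): e^(r·4.3) = 161000/22300 = 7.2197.
r·4.3 = ln(7.2197) = 1.9768, so r = 1.9768/4.3 = 0.45973.

0.460 per hour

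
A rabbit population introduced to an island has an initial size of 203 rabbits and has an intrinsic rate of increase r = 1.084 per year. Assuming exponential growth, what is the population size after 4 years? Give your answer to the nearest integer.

N(t) = N₀·e^(rt) = 203 × e^(1.084×4) = 203 × e^4.336.
e^4.336 ≈ 76.401, so N ≈ 203 × 76.401 = 15509.5.

15509 rabbits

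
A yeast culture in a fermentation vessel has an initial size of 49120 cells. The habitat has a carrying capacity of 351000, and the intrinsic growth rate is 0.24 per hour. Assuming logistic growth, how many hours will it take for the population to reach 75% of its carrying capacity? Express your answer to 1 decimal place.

A = (K − N₀)/N₀ = (351000 − 49120)/49120 = 6.1458.
Solve 351000/(1 + 6.1458·e^(−0.24t)) = 263250: 1 + 6.1458·e^(−0.24t) = 1.3333, so e^(−0.24t) = 0.0542379.
−0.24·t = ln(0.0542379) = -2.9144, so t = 2.9144/0.24 = 12.143.

12.1 hours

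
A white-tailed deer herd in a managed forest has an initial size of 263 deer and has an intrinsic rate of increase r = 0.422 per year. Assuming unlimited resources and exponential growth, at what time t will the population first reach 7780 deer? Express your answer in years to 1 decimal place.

Set N₀·e^(rt) = 7780: e^(0.422·t) = 7780/263 = 29.582.
0.422·t = ln(29.582) = 3.3872, so t = 3.3872/0.422 = 8.0264.

8.0 years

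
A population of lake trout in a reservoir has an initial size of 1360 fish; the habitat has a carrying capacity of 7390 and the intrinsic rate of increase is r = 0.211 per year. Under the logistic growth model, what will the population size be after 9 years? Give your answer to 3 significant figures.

4440 fish

A = (K − N₀)/N₀ = (7390 − 1360)/1360 = 4.4338.
N(t) = K/(1 + A·e^(−rt)) = 7390/(1 + 4.4338×e^(−0.211×9)).
e^(−1.899) = 0.14972; denominator = 1 + 4.4338×0.14972 = 1.6638.
N = 7390/1.6638 = 4441.57.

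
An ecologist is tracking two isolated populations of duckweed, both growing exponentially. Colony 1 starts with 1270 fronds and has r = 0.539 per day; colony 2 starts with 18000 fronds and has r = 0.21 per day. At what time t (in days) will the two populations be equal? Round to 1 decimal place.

Set 1270·e^(0.539t) = 18000·e^(0.21t).
e^((0.539 − 0.21)t) = 18000/1270 → e^(0.329·t) = 14.173.
0.329·t = ln(14.173) = 2.6514, so t = 2.6514/0.329 = 8.0588.

8.1 days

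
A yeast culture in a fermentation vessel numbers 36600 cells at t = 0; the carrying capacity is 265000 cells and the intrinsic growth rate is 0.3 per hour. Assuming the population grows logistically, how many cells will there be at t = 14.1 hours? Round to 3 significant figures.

243000 cells

A = (K − N₀)/N₀ = (265000 − 36600)/36600 = 6.2404.
N(t) = K/(1 + A·e^(−rt)) = 265000/(1 + 6.2404×e^(−0.3×14.1)).
e^(−4.23) = 0.014552; denominator = 1 + 6.2404×0.014552 = 1.0908.
N = 265000/1.0908 = 242938.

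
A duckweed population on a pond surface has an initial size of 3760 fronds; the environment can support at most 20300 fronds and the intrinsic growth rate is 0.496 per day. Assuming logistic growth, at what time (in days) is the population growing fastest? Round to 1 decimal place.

3.0 days

Logistic growth is fastest at N = K/2 = 10150.
A = (K − N₀)/N₀ = 4.3989. Set K/(1 + A·e^(−rt)) = K/2 → A·e^(−rt) = 1.
e^(−0.496t) = 1/4.3989 = 0.227328, so t = ln(4.3989)/0.496 = 1.4814/0.496 = 2.9866.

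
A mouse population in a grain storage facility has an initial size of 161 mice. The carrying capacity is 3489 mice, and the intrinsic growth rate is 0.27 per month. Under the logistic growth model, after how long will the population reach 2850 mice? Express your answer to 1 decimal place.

16.8 months

A = (K − N₀)/N₀ = (3489 − 161)/161 = 20.671.
Solve 3489/(1 + 20.671·e^(−0.27t)) = 2850: 1 + 20.671·e^(−0.27t) = 1.2242, so e^(−0.27t) = 0.0108467.
−0.27·t = ln(0.0108467) = -4.5239, so t = 4.5239/0.27 = 16.755.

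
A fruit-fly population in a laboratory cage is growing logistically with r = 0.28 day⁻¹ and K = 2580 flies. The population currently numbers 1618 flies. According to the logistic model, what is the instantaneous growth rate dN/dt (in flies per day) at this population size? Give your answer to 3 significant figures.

dN/dt = rN(1 − N/K) = 0.28 × 1618 × (1 − 1618/2580).
1 − 1618/2580 = 0.37287; dN/dt = 0.28 × 1618 × 0.37287 = 168.92.

169 flies per day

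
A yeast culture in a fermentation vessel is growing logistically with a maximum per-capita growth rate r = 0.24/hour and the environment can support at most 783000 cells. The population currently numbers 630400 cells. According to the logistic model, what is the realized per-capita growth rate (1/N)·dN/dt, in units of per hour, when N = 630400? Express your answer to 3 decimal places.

(1/N)·dN/dt = r(1 − N/K) = 0.24 × (1 − 630400/783000).
= 0.24 × 0.19489 = 0.046774.

0.047 per hour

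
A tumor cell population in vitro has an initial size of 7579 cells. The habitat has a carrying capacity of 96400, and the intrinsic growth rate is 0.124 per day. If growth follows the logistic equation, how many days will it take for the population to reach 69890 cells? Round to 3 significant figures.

A = (K − N₀)/N₀ = (96400 − 7579)/7579 = 11.719.
Solve 96400/(1 + 11.719·e^(−0.124t)) = 69890: 1 + 11.719·e^(−0.124t) = 1.3793, so e^(−0.124t) = 0.0323661.
−0.124·t = ln(0.0323661) = -3.4306, so t = 3.4306/0.124 = 27.666.

27.7 days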